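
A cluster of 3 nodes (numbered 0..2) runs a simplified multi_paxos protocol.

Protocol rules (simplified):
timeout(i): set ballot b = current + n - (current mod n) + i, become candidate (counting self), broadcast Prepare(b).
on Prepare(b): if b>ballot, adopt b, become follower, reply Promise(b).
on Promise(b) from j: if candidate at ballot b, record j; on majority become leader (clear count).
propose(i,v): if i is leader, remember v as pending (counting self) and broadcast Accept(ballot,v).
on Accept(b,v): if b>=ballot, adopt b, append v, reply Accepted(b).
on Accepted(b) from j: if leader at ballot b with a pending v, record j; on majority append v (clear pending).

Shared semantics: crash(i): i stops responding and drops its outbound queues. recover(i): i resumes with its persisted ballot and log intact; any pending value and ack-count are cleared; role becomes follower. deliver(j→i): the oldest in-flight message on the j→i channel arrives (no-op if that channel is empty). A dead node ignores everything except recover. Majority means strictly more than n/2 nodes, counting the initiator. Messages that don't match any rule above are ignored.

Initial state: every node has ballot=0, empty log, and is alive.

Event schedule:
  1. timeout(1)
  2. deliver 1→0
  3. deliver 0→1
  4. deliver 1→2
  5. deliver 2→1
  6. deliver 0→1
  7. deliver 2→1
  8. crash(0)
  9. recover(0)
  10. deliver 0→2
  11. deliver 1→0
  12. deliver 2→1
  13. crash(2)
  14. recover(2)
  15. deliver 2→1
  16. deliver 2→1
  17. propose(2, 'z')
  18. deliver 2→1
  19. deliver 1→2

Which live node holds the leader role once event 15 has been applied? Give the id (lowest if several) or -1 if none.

1

1. timeout(1):  <1:cand b4 ->
2. deliver 1→0:  <0:foll b4 ->
3. deliver 0→1:  <1:lead b4 ->
4. deliver 1→2:  <2:foll b4 ->
5. deliver 2→1:  nop
6. deliver 0→1:  nop
7. deliver 2→1:  nop
8. crash(0):  <0:✗foll b4 ->
9. recover(0):  <0:foll b4 ->
10. deliver 0→2:  nop
11. deliver 1→0:  nop
12. deliver 2→1:  nop
13. crash(2):  <2:✗foll b4 ->
14. recover(2):  <2:foll b4 ->
15. deliver 2→1:  nop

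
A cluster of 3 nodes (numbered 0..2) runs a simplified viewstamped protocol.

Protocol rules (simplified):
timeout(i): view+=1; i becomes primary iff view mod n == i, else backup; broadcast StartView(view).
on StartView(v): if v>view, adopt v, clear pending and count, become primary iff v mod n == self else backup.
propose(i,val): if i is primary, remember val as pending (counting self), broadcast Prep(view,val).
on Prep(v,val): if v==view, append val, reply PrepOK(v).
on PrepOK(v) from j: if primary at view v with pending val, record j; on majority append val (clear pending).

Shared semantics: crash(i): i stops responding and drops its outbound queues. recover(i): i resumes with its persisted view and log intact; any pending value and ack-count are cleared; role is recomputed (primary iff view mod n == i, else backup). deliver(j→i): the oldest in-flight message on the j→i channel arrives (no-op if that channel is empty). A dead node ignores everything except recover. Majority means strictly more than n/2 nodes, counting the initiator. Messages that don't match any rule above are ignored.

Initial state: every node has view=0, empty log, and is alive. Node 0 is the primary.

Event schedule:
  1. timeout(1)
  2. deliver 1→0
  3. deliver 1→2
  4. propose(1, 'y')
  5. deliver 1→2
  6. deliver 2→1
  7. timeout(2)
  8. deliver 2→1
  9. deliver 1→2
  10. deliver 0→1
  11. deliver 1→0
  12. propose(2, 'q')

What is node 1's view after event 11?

e1 timeout(1): 1[prim,v=1,-]
e2 deliver 1→0: 0[back,v=1,-]
e3 deliver 1→2: 2[back,v=1,-]
e4 propose(1,'y'): ·
e5 deliver 1→2: 2[back,v=1,y]
e6 deliver 2→1: 1[prim,v=1,y]
e7 timeout(2): 2[prim,v=2,y]
e8 deliver 2→1: 1[back,v=2,y]
e9 deliver 1→2: ·
e10 deliver 0→1: ·
e11 deliver 1→0: 0[back,v=1,y]

2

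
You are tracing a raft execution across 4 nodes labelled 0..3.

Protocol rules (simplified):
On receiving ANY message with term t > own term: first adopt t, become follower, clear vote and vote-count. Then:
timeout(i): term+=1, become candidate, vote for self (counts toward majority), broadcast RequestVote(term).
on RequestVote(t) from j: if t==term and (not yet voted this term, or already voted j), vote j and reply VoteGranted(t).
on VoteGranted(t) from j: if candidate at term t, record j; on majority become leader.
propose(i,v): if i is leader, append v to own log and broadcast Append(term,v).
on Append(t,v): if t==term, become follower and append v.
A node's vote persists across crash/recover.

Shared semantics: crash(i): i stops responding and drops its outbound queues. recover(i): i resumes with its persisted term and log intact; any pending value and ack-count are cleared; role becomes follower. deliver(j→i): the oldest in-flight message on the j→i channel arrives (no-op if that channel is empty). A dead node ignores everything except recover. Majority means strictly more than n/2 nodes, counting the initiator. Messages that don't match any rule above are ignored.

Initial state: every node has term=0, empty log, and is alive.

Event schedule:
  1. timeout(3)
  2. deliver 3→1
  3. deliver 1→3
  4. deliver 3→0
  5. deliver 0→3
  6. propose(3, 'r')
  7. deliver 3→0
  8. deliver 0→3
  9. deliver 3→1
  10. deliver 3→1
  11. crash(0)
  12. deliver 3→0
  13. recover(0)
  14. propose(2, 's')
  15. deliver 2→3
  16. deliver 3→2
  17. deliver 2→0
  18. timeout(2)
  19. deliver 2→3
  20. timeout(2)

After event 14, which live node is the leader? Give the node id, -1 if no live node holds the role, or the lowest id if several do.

3

[1] timeout(3) → N3(cand t1 [-])
[2] deliver 3→1 → N1(foll t1 [-])
[3] deliver 1→3 → ∅
[4] deliver 3→0 → N0(foll t1 [-])
[5] deliver 0→3 → N3(lead t1 [-])
[6] propose(3,'r') → N3(lead t1 [r])
[7] deliver 3→0 → N0(foll t1 [r])
[8] deliver 0→3 → ∅
[9] deliver 3→1 → N1(foll t1 [r])
[10] deliver 3→1 → ∅
[11] crash(0) → N0(✗foll t1 [r])
[12] deliver 3→0 → ∅
[13] recover(0) → N0(foll t1 [r])
[14] propose(2,'s') → ∅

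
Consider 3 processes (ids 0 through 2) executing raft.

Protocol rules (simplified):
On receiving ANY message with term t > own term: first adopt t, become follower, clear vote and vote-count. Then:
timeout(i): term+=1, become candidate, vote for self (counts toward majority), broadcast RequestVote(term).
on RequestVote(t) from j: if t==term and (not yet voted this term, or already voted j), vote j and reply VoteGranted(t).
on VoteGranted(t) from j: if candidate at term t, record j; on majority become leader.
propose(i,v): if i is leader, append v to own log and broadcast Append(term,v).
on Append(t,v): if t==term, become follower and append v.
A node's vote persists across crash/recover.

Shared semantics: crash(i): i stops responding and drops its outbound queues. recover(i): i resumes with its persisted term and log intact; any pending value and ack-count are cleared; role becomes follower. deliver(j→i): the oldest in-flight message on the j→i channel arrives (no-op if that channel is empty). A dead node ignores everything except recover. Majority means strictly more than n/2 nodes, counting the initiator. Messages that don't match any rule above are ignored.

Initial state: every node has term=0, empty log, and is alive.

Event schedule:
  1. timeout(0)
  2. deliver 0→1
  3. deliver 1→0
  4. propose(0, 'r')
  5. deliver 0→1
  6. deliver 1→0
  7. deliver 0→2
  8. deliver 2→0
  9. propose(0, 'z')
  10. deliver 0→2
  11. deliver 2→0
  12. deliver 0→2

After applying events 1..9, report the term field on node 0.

1

e1 timeout(0): 0[cand,t=1,-]
e2 deliver 0→1: 1[foll,t=1,-]
e3 deliver 1→0: 0[lead,t=1,-]
e4 propose(0,'r'): 0[lead,t=1,r]
e5 deliver 0→1: 1[foll,t=1,r]
e6 deliver 1→0: ·
e7 deliver 0→2: 2[foll,t=1,-]
e8 deliver 2→0: ·
e9 propose(0,'z'): 0[lead,t=1,r,z]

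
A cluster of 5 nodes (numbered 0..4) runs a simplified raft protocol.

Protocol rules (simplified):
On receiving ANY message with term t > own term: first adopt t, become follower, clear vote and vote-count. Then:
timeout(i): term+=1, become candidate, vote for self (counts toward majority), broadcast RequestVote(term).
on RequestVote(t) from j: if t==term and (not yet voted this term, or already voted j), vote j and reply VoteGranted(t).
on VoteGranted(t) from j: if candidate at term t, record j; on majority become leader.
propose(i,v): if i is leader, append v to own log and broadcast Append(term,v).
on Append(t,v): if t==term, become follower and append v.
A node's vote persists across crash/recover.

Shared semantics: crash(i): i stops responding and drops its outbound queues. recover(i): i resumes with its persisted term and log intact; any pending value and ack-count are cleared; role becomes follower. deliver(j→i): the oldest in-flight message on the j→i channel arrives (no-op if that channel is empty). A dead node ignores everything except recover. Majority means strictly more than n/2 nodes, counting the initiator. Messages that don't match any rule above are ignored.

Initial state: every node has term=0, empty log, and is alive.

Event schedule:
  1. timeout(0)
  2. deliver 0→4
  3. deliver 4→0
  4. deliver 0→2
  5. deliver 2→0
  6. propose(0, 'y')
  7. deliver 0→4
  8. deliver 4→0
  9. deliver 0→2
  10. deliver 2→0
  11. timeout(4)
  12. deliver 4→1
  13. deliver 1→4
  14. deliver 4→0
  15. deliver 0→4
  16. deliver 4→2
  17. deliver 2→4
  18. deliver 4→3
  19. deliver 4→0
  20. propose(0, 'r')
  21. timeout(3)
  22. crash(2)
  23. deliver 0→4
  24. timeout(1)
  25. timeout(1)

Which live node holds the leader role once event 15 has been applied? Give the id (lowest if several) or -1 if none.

4

e1 timeout(0): 0[cand,t=1,-]
e2 deliver 0→4: 4[foll,t=1,-]
e3 deliver 4→0: ·
e4 deliver 0→2: 2[foll,t=1,-]
e5 deliver 2→0: 0[lead,t=1,-]
e6 propose(0,'y'): 0[lead,t=1,y]
e7 deliver 0→4: 4[foll,t=1,y]
e8 deliver 4→0: ·
e9 deliver 0→2: 2[foll,t=1,y]
e10 deliver 2→0: ·
e11 timeout(4): 4[cand,t=2,y]
e12 deliver 4→1: 1[foll,t=2,-]
e13 deliver 1→4: ·
e14 deliver 4→0: 0[foll,t=2,y]
e15 deliver 0→4: 4[lead,t=2,y]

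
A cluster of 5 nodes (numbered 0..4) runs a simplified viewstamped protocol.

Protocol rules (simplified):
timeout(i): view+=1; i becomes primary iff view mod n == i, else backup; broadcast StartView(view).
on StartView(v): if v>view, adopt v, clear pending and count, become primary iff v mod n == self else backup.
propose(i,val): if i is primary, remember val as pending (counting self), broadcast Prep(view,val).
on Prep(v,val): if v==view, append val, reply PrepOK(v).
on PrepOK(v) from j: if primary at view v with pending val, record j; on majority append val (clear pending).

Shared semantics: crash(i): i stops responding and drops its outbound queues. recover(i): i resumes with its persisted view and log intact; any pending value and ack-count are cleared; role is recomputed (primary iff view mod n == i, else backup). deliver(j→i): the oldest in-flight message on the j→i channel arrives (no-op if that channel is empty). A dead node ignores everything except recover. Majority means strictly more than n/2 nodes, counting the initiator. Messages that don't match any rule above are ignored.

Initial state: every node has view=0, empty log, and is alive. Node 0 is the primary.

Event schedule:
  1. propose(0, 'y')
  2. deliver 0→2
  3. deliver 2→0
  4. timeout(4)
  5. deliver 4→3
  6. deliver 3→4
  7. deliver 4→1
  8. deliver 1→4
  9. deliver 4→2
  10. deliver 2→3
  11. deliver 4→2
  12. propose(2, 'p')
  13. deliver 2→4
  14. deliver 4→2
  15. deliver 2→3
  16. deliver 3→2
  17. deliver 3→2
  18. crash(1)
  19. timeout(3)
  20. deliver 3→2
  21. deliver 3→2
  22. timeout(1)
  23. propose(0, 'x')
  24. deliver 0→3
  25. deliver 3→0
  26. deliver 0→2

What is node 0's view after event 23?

0

e1 propose(0,'y'): ·
e2 deliver 0→2: 2[back,v=0,y]
e3 deliver 2→0: ·
e4 timeout(4): 4[back,v=1,-]
e5 deliver 4→3: 3[back,v=1,-]
e6 deliver 3→4: ·
e7 deliver 4→1: 1[prim,v=1,-]
e8 deliver 1→4: ·
e9 deliver 4→2: 2[back,v=1,y]
e10 deliver 2→3: ·
e11 deliver 4→2: ·
e12 propose(2,'p'): ·
e13 deliver 2→4: ·
e14 deliver 4→2: ·
e15 deliver 2→3: ·
e16 deliver 3→2: ·
e17 deliver 3→2: ·
e18 crash(1): 1[✗prim,v=1,-]
e19 timeout(3): 3[back,v=2,-]
e20 deliver 3→2: 2[prim,v=2,y]
e21 deliver 3→2: ·
e22 timeout(1): ·
e23 propose(0,'x'): ·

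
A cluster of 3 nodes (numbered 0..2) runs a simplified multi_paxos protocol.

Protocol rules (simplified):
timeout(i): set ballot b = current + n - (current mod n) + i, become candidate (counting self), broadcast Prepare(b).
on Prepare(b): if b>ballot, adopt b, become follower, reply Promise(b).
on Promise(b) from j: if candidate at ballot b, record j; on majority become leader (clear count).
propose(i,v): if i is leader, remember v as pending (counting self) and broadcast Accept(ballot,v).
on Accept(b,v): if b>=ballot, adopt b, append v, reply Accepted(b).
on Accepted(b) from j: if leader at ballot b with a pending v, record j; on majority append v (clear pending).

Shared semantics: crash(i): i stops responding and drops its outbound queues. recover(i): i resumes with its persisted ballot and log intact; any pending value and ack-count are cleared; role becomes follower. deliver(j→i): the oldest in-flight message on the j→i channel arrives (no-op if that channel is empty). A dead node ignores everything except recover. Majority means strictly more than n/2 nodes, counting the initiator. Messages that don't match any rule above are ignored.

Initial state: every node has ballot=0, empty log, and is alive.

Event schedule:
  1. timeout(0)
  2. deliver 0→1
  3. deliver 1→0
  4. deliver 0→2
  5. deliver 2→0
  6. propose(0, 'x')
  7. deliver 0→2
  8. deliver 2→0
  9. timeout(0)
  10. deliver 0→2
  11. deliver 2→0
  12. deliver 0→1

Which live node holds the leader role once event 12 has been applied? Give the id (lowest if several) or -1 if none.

0

[1] timeout(0) → N0(cand b3 [-])
[2] deliver 0→1 → N1(foll b3 [-])
[3] deliver 1→0 → N0(lead b3 [-])
[4] deliver 0→2 → N2(foll b3 [-])
[5] deliver 2→0 → ∅
[6] propose(0,'x') → ∅
[7] deliver 0→2 → N2(foll b3 [x])
[8] deliver 2→0 → N0(lead b3 [x])
[9] timeout(0) → N0(cand b6 [x])
[10] deliver 0→2 → N2(foll b6 [x])
[11] deliver 2→0 → N0(lead b6 [x])
[12] deliver 0→1 → N1(foll b3 [x])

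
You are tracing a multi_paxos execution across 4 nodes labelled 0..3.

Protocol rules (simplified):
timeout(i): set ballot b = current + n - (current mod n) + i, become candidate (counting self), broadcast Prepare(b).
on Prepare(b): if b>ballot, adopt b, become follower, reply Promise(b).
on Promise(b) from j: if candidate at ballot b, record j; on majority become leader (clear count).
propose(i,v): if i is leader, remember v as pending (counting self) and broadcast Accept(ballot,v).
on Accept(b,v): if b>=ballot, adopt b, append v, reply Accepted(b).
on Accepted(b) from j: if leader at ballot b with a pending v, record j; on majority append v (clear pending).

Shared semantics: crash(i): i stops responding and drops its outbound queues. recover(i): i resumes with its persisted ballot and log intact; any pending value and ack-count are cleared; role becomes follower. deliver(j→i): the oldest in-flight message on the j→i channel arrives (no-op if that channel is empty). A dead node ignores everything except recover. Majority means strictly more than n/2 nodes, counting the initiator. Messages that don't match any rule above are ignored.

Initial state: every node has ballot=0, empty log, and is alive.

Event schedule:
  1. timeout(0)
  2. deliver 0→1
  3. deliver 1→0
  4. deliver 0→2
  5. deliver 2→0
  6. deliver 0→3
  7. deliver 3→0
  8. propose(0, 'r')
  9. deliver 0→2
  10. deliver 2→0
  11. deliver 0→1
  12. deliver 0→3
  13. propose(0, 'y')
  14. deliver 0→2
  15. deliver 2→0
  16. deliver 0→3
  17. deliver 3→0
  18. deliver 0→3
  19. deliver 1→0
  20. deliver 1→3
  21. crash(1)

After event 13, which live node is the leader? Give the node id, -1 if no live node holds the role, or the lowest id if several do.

0

[1] timeout(0) → N0(cand b4 [-])
[2] deliver 0→1 → N1(foll b4 [-])
[3] deliver 1→0 → ∅
[4] deliver 0→2 → N2(foll b4 [-])
[5] deliver 2→0 → N0(lead b4 [-])
[6] deliver 0→3 → N3(foll b4 [-])
[7] deliver 3→0 → ∅
[8] propose(0,'r') → ∅
[9] deliver 0→2 → N2(foll b4 [r])
[10] deliver 2→0 → ∅
[11] deliver 0→1 → N1(foll b4 [r])
[12] deliver 0→3 → N3(foll b4 [r])
[13] propose(0,'y') → ∅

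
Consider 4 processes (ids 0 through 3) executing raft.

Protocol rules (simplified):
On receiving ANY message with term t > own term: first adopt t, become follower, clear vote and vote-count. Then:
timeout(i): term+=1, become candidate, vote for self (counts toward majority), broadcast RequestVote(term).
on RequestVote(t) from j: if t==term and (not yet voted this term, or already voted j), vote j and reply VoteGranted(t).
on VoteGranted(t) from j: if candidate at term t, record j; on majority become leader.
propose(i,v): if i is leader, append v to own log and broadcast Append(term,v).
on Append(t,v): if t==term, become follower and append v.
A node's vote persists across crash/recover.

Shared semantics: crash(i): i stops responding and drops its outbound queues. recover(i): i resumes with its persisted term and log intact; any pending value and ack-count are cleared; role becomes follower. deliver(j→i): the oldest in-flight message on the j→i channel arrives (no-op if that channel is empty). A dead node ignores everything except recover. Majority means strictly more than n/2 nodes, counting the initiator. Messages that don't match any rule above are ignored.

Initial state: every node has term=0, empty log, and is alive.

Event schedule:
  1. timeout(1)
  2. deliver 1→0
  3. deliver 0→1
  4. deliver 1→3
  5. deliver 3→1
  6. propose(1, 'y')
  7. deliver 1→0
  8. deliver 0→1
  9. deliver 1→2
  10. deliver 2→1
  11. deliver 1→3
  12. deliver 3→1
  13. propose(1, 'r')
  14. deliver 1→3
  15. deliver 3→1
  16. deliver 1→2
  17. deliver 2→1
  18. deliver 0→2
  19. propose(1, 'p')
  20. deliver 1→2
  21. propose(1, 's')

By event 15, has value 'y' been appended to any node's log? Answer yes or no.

1. timeout(1):  <1:cand t1 ->
2. deliver 1→0:  <0:foll t1 ->
3. deliver 0→1:  nop
4. deliver 1→3:  <3:foll t1 ->
5. deliver 3→1:  <1:lead t1 ->
6. propose(1,'y'):  <1:lead t1 y>
7. deliver 1→0:  <0:foll t1 y>
8. deliver 0→1:  nop
9. deliver 1→2:  <2:foll t1 ->
10. deliver 2→1:  nop
11. deliver 1→3:  <3:foll t1 y>
12. deliver 3→1:  nop
13. propose(1,'r'):  <1:lead t1 y,r>
14. deliver 1→3:  <3:foll t1 y,r>
15. deliver 3→1:  nop

yes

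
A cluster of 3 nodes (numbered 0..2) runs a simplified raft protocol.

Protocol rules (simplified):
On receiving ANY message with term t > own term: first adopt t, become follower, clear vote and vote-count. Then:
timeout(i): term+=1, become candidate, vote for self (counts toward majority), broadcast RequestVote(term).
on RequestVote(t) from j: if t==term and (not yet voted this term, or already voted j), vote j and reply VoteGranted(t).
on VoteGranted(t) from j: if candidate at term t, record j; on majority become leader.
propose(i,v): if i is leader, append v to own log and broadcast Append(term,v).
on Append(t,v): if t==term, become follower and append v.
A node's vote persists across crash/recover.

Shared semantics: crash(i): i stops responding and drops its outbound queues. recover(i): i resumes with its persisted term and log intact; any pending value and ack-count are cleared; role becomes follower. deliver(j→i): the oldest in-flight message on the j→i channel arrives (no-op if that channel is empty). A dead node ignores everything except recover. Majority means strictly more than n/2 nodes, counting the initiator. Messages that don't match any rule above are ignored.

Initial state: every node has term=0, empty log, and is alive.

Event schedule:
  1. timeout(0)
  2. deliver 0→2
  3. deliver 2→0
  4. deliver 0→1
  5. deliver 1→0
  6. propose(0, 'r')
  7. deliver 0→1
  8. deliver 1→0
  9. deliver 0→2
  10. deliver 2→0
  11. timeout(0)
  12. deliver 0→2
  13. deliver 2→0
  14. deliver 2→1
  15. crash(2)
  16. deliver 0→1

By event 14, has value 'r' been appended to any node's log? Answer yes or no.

yes

[1] timeout(0) → N0(cand t1 [-])
[2] deliver 0→2 → N2(foll t1 [-])
[3] deliver 2→0 → N0(lead t1 [-])
[4] deliver 0→1 → N1(foll t1 [-])
[5] deliver 1→0 → ∅
[6] propose(0,'r') → N0(lead t1 [r])
[7] deliver 0→1 → N1(foll t1 [r])
[8] deliver 1→0 → ∅
[9] deliver 0→2 → N2(foll t1 [r])
[10] deliver 2→0 → ∅
[11] timeout(0) → N0(cand t2 [r])
[12] deliver 0→2 → N2(foll t2 [r])
[13] deliver 2→0 → N0(lead t2 [r])
[14] deliver 2→1 → ∅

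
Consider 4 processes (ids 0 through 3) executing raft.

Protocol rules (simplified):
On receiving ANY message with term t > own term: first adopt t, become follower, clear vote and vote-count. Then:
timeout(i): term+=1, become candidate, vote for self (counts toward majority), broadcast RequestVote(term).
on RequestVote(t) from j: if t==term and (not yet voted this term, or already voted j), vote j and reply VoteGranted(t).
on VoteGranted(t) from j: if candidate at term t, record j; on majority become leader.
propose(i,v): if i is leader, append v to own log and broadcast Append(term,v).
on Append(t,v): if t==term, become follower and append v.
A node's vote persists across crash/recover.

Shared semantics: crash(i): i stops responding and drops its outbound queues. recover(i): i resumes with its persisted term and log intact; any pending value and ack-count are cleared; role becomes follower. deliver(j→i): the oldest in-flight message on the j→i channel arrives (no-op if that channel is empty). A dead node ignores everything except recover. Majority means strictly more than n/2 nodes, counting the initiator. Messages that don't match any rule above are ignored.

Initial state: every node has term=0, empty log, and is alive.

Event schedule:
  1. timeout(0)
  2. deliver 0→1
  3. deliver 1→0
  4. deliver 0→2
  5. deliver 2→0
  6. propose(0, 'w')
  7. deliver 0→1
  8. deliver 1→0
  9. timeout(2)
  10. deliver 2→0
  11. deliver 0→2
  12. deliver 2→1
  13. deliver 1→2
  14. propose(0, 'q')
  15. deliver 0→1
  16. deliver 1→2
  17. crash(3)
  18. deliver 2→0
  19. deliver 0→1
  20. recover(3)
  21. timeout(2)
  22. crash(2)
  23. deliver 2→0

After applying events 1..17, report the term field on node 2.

2

1. timeout(0):  <0:cand t1 ->
2. deliver 0→1:  <1:foll t1 ->
3. deliver 1→0:  nop
4. deliver 0→2:  <2:foll t1 ->
5. deliver 2→0:  <0:lead t1 ->
6. propose(0,'w'):  <0:lead t1 w>
7. deliver 0→1:  <1:foll t1 w>
8. deliver 1→0:  nop
9. timeout(2):  <2:cand t2 ->
10. deliver 2→0:  <0:foll t2 w>
11. deliver 0→2:  nop
12. deliver 2→1:  <1:foll t2 w>
13. deliver 1→2:  nop
14. propose(0,'q'):  nop
15. deliver 0→1:  nop
16. deliver 1→2:  nop
17. crash(3):  <3:✗foll t0 ->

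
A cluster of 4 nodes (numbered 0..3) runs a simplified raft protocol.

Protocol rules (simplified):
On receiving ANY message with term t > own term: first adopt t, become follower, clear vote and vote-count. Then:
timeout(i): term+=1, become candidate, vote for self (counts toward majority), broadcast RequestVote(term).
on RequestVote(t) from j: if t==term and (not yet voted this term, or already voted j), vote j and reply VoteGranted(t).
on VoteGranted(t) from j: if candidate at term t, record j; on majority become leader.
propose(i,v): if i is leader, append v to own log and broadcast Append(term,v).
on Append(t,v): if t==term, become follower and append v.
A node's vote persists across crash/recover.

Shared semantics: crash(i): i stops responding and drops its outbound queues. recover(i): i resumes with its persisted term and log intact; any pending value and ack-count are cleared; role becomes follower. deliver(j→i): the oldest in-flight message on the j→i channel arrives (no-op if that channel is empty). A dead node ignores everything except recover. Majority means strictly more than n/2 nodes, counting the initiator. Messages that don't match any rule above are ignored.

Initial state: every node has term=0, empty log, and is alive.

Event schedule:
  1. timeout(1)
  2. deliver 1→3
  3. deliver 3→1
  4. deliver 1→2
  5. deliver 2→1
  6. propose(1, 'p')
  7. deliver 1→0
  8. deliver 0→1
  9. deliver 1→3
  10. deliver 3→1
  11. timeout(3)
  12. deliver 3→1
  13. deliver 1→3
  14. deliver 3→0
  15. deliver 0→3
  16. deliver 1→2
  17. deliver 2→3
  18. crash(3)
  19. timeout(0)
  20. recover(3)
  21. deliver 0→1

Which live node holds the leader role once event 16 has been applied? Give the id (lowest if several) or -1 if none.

step 1 timeout(1): 1={cand,t=1,log=-}
step 2 deliver 1→3: 3={foll,t=1,log=-}
step 3 deliver 3→1: —
step 4 deliver 1→2: 2={foll,t=1,log=-}
step 5 deliver 2→1: 1={lead,t=1,log=-}
step 6 propose(1,'p'): 1={lead,t=1,log=p}
step 7 deliver 1→0: 0={foll,t=1,log=-}
step 8 deliver 0→1: —
step 9 deliver 1→3: 3={foll,t=1,log=p}
step 10 deliver 3→1: —
step 11 timeout(3): 3={cand,t=2,log=p}
step 12 deliver 3→1: 1={foll,t=2,log=p}
step 13 deliver 1→3: —
step 14 deliver 3→0: 0={foll,t=2,log=-}
step 15 deliver 0→3: 3={lead,t=2,log=p}
step 16 deliver 1→2: 2={foll,t=1,log=p}

3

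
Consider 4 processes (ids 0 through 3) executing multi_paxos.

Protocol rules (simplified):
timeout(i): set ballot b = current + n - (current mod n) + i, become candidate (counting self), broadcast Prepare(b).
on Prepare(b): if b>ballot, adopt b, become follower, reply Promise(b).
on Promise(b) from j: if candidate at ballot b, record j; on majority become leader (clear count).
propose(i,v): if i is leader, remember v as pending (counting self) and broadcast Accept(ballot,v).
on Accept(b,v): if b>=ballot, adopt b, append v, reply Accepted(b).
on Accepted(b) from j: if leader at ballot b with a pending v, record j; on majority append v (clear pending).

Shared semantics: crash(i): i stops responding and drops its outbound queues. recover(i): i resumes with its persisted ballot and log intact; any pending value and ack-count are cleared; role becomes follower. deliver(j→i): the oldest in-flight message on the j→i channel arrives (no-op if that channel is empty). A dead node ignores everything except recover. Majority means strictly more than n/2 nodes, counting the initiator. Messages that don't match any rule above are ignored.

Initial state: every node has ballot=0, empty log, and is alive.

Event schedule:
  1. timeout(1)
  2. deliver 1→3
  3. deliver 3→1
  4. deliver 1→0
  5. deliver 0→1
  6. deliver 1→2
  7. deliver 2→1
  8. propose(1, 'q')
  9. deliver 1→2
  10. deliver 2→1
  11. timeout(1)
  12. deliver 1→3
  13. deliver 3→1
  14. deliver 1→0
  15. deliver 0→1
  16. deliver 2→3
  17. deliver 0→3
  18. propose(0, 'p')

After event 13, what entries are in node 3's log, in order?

step 1 timeout(1): 1={cand,b=5,log=-}
step 2 deliver 1→3: 3={foll,b=5,log=-}
step 3 deliver 3→1: —
step 4 deliver 1→0: 0={foll,b=5,log=-}
step 5 deliver 0→1: 1={lead,b=5,log=-}
step 6 deliver 1→2: 2={foll,b=5,log=-}
step 7 deliver 2→1: —
step 8 propose(1,'q'): —
step 9 deliver 1→2: 2={foll,b=5,log=q}
step 10 deliver 2→1: —
step 11 timeout(1): 1={cand,b=9,log=-}
step 12 deliver 1→3: 3={foll,b=5,log=q}
step 13 deliver 3→1: —

q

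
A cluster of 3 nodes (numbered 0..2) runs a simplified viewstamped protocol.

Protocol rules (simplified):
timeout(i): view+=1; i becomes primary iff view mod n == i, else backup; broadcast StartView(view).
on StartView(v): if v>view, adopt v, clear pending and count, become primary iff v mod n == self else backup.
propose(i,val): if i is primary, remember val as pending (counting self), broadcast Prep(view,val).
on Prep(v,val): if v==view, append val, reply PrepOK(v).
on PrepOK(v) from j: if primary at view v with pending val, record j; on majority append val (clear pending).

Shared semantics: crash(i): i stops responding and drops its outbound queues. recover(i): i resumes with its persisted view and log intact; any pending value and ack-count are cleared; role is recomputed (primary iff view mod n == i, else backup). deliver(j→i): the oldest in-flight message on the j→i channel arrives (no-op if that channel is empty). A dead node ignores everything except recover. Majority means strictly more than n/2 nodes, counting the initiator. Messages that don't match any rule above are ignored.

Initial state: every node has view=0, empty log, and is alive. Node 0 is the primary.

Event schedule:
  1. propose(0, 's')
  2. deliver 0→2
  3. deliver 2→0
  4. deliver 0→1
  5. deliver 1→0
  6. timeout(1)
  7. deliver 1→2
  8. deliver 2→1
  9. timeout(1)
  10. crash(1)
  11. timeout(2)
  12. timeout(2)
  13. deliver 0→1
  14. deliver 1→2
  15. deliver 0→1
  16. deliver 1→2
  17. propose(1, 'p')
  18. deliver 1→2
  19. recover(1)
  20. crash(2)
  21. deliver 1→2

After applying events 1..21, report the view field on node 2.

3

[1] propose(0,'s') → ∅
[2] deliver 0→2 → N2(back v0 [s])
[3] deliver 2→0 → N0(prim v0 [s])
[4] deliver 0→1 → N1(back v0 [s])
[5] deliver 1→0 → ∅
[6] timeout(1) → N1(prim v1 [s])
[7] deliver 1→2 → N2(back v1 [s])
[8] deliver 2→1 → ∅
[9] timeout(1) → N1(back v2 [s])
[10] crash(1) → N1(✗back v2 [s])
[11] timeout(2) → N2(prim v2 [s])
[12] timeout(2) → N2(back v3 [s])
[13] deliver 0→1 → ∅
[14] deliver 1→2 → ∅
[15] deliver 0→1 → ∅
[16] deliver 1→2 → ∅
[17] propose(1,'p') → ∅
[18] deliver 1→2 → ∅
[19] recover(1) → N1(back v2 [s])
[20] crash(2) → N2(✗back v3 [s])
[21] deliver 1→2 → ∅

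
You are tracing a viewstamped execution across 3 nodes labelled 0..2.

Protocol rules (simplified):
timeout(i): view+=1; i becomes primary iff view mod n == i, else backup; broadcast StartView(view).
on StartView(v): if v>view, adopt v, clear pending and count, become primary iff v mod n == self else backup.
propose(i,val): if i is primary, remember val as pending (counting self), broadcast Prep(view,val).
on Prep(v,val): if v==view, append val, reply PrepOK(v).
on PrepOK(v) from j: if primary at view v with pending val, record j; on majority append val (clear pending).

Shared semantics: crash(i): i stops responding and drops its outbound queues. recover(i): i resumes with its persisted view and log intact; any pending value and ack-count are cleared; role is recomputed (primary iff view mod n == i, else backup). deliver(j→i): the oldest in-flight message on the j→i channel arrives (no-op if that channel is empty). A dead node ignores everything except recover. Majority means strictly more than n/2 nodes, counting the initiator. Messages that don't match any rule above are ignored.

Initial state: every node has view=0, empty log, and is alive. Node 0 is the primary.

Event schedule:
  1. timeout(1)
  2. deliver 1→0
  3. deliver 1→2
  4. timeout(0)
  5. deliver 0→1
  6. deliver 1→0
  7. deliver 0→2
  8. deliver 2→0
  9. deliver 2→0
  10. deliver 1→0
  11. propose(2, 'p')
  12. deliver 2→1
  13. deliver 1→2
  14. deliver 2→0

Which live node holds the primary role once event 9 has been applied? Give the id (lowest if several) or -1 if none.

2

after 1 — timeout(1): n1:prim/v1/[-]
after 2 — deliver 1→0: n0:back/v1/[-]
after 3 — deliver 1→2: n2:back/v1/[-]
after 4 — timeout(0): n0:back/v2/[-]
after 5 — deliver 0→1: n1:back/v2/[-]
after 6 — deliver 1→0: ·
after 7 — deliver 0→2: n2:prim/v2/[-]
after 8 — deliver 2→0: ·
after 9 — deliver 2→0: ·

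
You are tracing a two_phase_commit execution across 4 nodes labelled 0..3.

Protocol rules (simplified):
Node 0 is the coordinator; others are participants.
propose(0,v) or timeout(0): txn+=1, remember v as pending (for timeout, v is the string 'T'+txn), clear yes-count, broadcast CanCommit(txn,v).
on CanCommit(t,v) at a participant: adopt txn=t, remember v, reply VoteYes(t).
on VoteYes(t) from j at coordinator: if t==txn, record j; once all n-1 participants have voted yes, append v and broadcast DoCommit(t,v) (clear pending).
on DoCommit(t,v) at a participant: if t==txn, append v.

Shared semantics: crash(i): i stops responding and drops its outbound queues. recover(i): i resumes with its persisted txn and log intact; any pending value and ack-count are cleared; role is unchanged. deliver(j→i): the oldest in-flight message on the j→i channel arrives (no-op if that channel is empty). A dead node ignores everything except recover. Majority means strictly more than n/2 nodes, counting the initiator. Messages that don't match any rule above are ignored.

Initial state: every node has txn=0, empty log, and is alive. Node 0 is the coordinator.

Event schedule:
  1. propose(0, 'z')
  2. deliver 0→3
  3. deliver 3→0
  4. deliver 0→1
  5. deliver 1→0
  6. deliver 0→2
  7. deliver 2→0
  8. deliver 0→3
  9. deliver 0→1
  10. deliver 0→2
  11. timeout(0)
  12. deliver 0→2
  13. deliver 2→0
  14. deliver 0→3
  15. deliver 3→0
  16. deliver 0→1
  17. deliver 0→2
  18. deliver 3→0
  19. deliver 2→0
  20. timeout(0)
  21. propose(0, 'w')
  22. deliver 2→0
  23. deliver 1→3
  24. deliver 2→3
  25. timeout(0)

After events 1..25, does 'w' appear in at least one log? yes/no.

after 1 — propose(0,'z'): n0:coor/t1/[-]
after 2 — deliver 0→3: n3:part/t1/[-]
after 3 — deliver 3→0: ·
after 4 — deliver 0→1: n1:part/t1/[-]
after 5 — deliver 1→0: ·
after 6 — deliver 0→2: n2:part/t1/[-]
after 7 — deliver 2→0: n0:coor/t1/[z]
after 8 — deliver 0→3: n3:part/t1/[z]
after 9 — deliver 0→1: n1:part/t1/[z]
after 10 — deliver 0→2: n2:part/t1/[z]
after 11 — timeout(0): n0:coor/t2/[z]
after 12 — deliver 0→2: n2:part/t2/[z]
after 13 — deliver 2→0: ·
after 14 — deliver 0→3: n3:part/t2/[z]
after 15 — deliver 3→0: ·
after 16 — deliver 0→1: n1:part/t2/[z]
after 17 — deliver 0→2: ·
after 18 — deliver 3→0: ·
after 19 — deliver 2→0: ·
after 20 — timeout(0): n0:coor/t3/[z]
after 21 — propose(0,'w'): n0:coor/t4/[z]
after 22 — deliver 2→0: ·
after 23 — deliver 1→3: ·
after 24 — deliver 2→3: ·
after 25 — timeout(0): n0:coor/t5/[z]

no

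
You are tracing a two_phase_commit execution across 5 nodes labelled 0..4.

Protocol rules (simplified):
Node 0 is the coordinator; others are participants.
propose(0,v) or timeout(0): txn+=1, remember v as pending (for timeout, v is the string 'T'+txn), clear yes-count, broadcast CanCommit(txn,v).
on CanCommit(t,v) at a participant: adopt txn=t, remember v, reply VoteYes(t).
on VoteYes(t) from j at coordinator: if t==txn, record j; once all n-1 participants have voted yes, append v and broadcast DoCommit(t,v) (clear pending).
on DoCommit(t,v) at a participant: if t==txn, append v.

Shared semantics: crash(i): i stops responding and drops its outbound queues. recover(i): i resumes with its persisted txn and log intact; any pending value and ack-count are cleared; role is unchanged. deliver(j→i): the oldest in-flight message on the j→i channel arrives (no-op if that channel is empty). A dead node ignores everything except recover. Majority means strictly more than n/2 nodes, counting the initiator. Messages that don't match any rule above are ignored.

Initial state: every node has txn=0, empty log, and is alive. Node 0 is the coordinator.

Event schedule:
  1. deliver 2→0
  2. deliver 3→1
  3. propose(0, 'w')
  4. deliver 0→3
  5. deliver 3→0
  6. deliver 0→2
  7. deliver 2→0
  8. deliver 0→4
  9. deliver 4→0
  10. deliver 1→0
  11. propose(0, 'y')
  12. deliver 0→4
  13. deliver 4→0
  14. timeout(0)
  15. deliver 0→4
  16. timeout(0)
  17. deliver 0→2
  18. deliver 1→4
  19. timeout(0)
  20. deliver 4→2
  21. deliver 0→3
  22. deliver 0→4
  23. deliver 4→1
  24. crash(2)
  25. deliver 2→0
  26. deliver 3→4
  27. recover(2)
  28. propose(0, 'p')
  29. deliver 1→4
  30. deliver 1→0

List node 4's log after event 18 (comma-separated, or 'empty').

empty

after 1 — deliver 2→0: ·
after 2 — deliver 3→1: ·
after 3 — propose(0,'w'): n0:coor/t1/[-]
after 4 — deliver 0→3: n3:part/t1/[-]
after 5 — deliver 3→0: ·
after 6 — deliver 0→2: n2:part/t1/[-]
after 7 — deliver 2→0: ·
after 8 — deliver 0→4: n4:part/t1/[-]
after 9 — deliver 4→0: ·
after 10 — deliver 1→0: ·
after 11 — propose(0,'y'): n0:coor/t2/[-]
after 12 — deliver 0→4: n4:part/t2/[-]
after 13 — deliver 4→0: ·
after 14 — timeout(0): n0:coor/t3/[-]
after 15 — deliver 0→4: n4:part/t3/[-]
after 16 — timeout(0): n0:coor/t4/[-]
after 17 — deliver 0→2: n2:part/t2/[-]
after 18 — deliver 1→4: ·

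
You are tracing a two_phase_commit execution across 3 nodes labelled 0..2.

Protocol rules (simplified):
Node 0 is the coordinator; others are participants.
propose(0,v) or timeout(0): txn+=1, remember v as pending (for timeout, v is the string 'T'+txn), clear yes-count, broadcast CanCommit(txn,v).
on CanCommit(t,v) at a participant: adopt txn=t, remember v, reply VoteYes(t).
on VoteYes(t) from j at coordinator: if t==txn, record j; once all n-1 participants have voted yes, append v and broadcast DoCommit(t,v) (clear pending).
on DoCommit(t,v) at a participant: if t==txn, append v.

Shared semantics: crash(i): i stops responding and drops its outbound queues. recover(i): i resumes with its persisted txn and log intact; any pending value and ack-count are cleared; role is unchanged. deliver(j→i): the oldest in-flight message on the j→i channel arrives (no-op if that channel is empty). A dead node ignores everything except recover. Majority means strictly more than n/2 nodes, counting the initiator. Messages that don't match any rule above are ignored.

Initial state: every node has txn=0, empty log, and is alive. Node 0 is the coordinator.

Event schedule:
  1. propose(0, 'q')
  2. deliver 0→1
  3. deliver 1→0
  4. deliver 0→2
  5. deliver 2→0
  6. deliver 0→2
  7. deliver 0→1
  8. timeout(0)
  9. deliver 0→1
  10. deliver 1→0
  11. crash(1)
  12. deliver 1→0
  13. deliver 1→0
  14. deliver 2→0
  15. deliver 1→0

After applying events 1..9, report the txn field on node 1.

after 1 — propose(0,'q'): n0:coor/t1/[-]
after 2 — deliver 0→1: n1:part/t1/[-]
after 3 — deliver 1→0: ·
after 4 — deliver 0→2: n2:part/t1/[-]
after 5 — deliver 2→0: n0:coor/t1/[q]
after 6 — deliver 0→2: n2:part/t1/[q]
after 7 — deliver 0→1: n1:part/t1/[q]
after 8 — timeout(0): n0:coor/t2/[q]
after 9 — deliver 0→1: n1:part/t2/[q]

2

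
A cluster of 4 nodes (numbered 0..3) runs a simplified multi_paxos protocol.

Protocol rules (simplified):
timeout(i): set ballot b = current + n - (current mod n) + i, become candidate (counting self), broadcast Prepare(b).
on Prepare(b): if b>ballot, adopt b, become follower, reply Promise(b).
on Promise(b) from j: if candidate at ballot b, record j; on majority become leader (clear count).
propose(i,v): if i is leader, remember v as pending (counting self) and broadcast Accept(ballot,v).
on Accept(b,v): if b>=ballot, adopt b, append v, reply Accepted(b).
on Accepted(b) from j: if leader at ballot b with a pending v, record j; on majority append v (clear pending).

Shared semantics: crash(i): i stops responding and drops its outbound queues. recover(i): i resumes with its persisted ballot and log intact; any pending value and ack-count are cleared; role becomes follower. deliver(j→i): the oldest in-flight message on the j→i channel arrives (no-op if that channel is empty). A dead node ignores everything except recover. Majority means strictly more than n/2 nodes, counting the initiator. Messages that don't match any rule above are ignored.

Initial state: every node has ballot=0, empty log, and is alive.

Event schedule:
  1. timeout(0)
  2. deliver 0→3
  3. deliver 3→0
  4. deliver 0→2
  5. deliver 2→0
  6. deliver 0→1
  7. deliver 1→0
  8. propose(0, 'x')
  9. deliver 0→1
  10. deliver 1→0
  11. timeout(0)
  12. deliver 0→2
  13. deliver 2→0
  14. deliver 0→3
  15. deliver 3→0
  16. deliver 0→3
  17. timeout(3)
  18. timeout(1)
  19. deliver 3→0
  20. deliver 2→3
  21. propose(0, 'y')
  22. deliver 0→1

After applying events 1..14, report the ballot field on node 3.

step 1 timeout(0): 0={cand,b=4,log=-}
step 2 deliver 0→3: 3={foll,b=4,log=-}
step 3 deliver 3→0: —
step 4 deliver 0→2: 2={foll,b=4,log=-}
step 5 deliver 2→0: 0={lead,b=4,log=-}
step 6 deliver 0→1: 1={foll,b=4,log=-}
step 7 deliver 1→0: —
step 8 propose(0,'x'): —
step 9 deliver 0→1: 1={foll,b=4,log=x}
step 10 deliver 1→0: —
step 11 timeout(0): 0={cand,b=8,log=-}
step 12 deliver 0→2: 2={foll,b=4,log=x}
step 13 deliver 2→0: —
step 14 deliver 0→3: 3={foll,b=4,log=x}

4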